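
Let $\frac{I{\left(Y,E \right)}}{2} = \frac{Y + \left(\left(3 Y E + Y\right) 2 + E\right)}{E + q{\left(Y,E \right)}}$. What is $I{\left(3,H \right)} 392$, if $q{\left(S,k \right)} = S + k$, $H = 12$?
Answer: $\frac{61936}{9} \approx 6881.8$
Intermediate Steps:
$I{\left(Y,E \right)} = \frac{2 \left(E + 3 Y + 6 E Y\right)}{Y + 2 E}$ ($I{\left(Y,E \right)} = 2 \frac{Y + \left(\left(3 Y E + Y\right) 2 + E\right)}{E + \left(Y + E\right)} = 2 \frac{Y + \left(\left(3 E Y + Y\right) 2 + E\right)}{E + \left(E + Y\right)} = 2 \frac{Y + \left(\left(Y + 3 E Y\right) 2 + E\right)}{Y + 2 E} = 2 \frac{Y + \left(\left(2 Y + 6 E Y\right) + E\right)}{Y + 2 E} = 2 \frac{Y + \left(E + 2 Y + 6 E Y\right)}{Y + 2 E} = 2 \frac{E + 3 Y + 6 E Y}{Y + 2 E} = \frac{2 \left(E + 3 Y + 6 E Y\right)}{Y + 2 E}$)
$I{\left(3,H \right)} 392 = \frac{2 \left(12 + 3 \cdot 3 + 6 \cdot 12 \cdot 3\right)}{3 + 2 \cdot 12} \cdot 392 = \frac{2 \left(12 + 9 + 216\right)}{3 + 24} \cdot 392 = 2 \cdot \frac{1}{27} \cdot 237 \cdot 392 = \frac{158}{9} \cdot 392 = \frac{61936}{9}$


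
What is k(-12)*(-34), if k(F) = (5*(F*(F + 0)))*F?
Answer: 293760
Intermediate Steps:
k(F) = 5*F³ (k(F) = (5*(F*F))*F = (5*F²)*F = 5*F³)
k(-12)*(-34) = (5*(-12)³)*(-34) = (5*(-1728))*(-34) = -8640*(-34) = 293760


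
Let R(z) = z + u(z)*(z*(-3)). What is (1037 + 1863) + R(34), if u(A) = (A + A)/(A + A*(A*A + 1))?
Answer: 566228/193 ≈ 2933.8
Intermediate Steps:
u(A) = 2*A/(A + A*(1 + A²)) (u(A) = (2*A)/(A + A*(A² + 1)) = (2*A)/(A + A*(1 + A²)) = 2*A/(A + A*(1 + A²)))
R(z) = z - 6*z/(2 + z²) (R(z) = z + (2/(2 + z²))*(z*(-3)) = z + (2/(2 + z²))*(-3*z) = z - 6*z/(2 + z²))
(1037 + 1863) + R(34) = (1037 + 1863) + 34*(-4 + 34²)/(2 + 34²) = 2900 + 34*(-4 + 1156)/(2 + 1156) = 2900 + 34*1152/1158 = 2900 + 34*(1/1158)*1152 = 2900 + 6528/193 = 566228/193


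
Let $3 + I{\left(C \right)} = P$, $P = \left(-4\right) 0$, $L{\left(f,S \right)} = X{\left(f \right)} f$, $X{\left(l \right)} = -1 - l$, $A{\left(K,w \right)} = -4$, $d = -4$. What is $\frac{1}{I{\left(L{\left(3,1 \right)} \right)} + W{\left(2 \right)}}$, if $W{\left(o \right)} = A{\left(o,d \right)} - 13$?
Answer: $- \frac{1}{20} \approx -0.05$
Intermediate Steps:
$L{\left(f,S \right)} = f \left(-1 - f\right)$ ($L{\left(f,S \right)} = \left(-1 - f\right) f = f \left(-1 - f\right)$)
$P = 0$
$I{\left(C \right)} = -3$ ($I{\left(C \right)} = -3 + 0 = -3$)
$W{\left(o \right)} = -17$ ($W{\left(o \right)} = -4 - 13 = -17$)
$\frac{1}{I{\left(L{\left(3,1 \right)} \right)} + W{\left(2 \right)}} = \frac{1}{-3 - 17} = \frac{1}{-20} = - \frac{1}{20}$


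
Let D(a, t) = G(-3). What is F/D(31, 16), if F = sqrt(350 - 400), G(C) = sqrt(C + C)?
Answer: 5*sqrt(3)/3 ≈ 2.8868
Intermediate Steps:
G(C) = sqrt(2)*sqrt(C) (G(C) = sqrt(2*C) = sqrt(2)*sqrt(C))
D(a, t) = I*sqrt(6) (D(a, t) = sqrt(2)*sqrt(-3) = sqrt(2)*(I*sqrt(3)) = I*sqrt(6))
F = 5*I*sqrt(2) (F = sqrt(-50) = 5*I*sqrt(2) ≈ 7.0711*I)
F/D(31, 16) = (5*I*sqrt(2))/((I*sqrt(6))) = (5*I*sqrt(2))*(-I*sqrt(6)/6) = 5*sqrt(3)/3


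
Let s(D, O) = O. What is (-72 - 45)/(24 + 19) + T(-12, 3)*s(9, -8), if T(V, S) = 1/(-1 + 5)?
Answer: -203/43 ≈ -4.7209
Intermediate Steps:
T(V, S) = ¼ (T(V, S) = 1/4 = ¼)
(-72 - 45)/(24 + 19) + T(-12, 3)*s(9, -8) = (-72 - 45)/(24 + 19) + (¼)*(-8) = -117/43 - 2 = -203/43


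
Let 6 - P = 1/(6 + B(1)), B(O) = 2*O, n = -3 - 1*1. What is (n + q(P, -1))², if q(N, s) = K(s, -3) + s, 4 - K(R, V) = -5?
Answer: 16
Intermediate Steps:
K(R, V) = 9 (K(R, V) = 4 - 1*(-5) = 4 + 5 = 9)
n = -4 (n = -3 - 1 = -4)
P = 47/8 (P = 6 - 1/(6 + 2*1) = 6 - 1/(6 + 2) = 6 - 1/8 = 6 - 1*⅛ = 6 - ⅛ = 47/8 ≈ 5.8750)
q(N, s) = 9 + s
(n + q(P, -1))² = (-4 + (9 - 1))² = (-4 + 8)² = 4² = 16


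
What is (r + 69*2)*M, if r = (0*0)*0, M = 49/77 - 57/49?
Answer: -39192/539 ≈ -72.712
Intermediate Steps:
M = -284/539 (M = 49*(1/77) - 57*1/49 = 7/11 - 57/49 = -284/539 ≈ -0.52690)
r = 0 (r = 0*0 = 0)
(r + 69*2)*M = (0 + 69*2)*(-284/539) = (0 + 138)*(-284/539) = 138*(-284/539) = -39192/539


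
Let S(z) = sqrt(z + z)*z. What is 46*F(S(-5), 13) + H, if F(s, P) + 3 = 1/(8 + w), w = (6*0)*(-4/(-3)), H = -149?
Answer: -1125/4 ≈ -281.25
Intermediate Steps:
w = 0 (w = 0*(-4*(-1/3)) = 0*(4/3) = 0)
S(z) = sqrt(2)*z**(3/2) (S(z) = sqrt(2*z)*z = (sqrt(2)*sqrt(z))*z = sqrt(2)*z**(3/2))
F(s, P) = -23/8 (F(s, P) = -3 + 1/(8 + 0) = -3 + 1/8 = -23/8)
46*F(S(-5), 13) + H = 46*(-23/8) - 149 = -529/4 - 149 = -1125/4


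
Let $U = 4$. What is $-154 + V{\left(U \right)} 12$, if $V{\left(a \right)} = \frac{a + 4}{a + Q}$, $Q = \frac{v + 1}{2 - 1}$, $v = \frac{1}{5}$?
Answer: $- \frac{1762}{13} \approx -135.54$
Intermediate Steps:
$v = \frac{1}{5} \approx 0.2$
$Q = \frac{6}{5}$ ($Q = \frac{\frac{1}{5} + 1}{2 - 1} = \frac{6}{5 \cdot 1} = \frac{6}{5} \cdot 1 = \frac{6}{5} \approx 1.2$)
$V{\left(a \right)} = \frac{4 + a}{\frac{6}{5} + a}$ ($V{\left(a \right)} = \frac{a + 4}{a + \frac{6}{5}} = \frac{4 + a}{\frac{6}{5} + a}$)
$-154 + V{\left(U \right)} 12 = -154 + \frac{5 \left(4 + 4\right)}{6 + 5 \cdot 4} \cdot 12 = -154 + 5 \frac{1}{6 + 20} \cdot 8 \cdot 12 = -154 + 5 \cdot \frac{1}{26} \cdot 8 \cdot 12 = -154 + \frac{20}{13} \cdot 12 = -154 + \frac{240}{13} = - \frac{1762}{13}$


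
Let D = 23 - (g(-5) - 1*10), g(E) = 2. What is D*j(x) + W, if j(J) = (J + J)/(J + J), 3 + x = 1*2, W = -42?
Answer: -11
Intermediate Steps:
x = -1 (x = -3 + 1*2 = -3 + 2 = -1)
D = 31 (D = 23 - (2 - 1*10) = 23 - (2 - 10) = 23 - 1*(-8) = 23 + 8 = 31)
j(J) = 1 (j(J) = (2*J)/((2*J)) = (2*J)*(1/(2*J)) = 1)
D*j(x) + W = 31*1 - 42 = 31 - 42 = -11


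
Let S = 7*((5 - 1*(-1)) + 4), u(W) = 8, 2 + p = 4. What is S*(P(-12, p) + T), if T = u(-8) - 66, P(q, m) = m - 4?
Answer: -4200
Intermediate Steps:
p = 2 (p = -2 + 4 = 2)
P(q, m) = -4 + m
T = -58 (T = 8 - 66 = -58)
S = 70 (S = 7*((5 + 1) + 4) = 7*(6 + 4) = 7*10 = 70)
S*(P(-12, p) + T) = 70*((-4 + 2) - 58) = 70*(-2 - 58) = 70*(-60) = -4200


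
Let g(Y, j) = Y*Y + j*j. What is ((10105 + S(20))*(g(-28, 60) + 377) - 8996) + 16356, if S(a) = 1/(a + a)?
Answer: 1924695361/40 ≈ 4.8117e+7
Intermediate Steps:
S(a) = 1/(2*a)
g(Y, j) = Y² + j²
((10105 + S(20))*(g(-28, 60) + 377) - 8996) + 16356 = ((10105 + (½)/20)*(((-28)² + 60²) + 377) - 8996) + 16356 = ((10105 + (½)*(1/20))*((784 + 3600) + 377) - 8996) + 16356 = ((10105 + 1/40)*(4384 + 377) - 8996) + 16356 = ((404201/40)*4761 - 8996) + 16356 = (1924400961/40 - 8996) + 16356 = 1924041121/40 + 16356 = 1924695361/40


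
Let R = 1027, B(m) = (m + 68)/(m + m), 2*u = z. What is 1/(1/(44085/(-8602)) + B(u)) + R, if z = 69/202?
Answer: 138412650697/134773101 ≈ 1027.0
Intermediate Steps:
z = 69/202 (z = 69*(1/202) = 69/202 ≈ 0.34158)
u = 69/404 (u = (1/2)*(69/202) = 69/404 ≈ 0.17079)
B(m) = (68 + m)/(2*m) (B(m) = (68 + m)/((2*m)) = (68 + m)*(1/(2*m)) = (68 + m)/(2*m))
1/(1/(44085/(-8602)) + B(u)) + R = 1/(1/(44085/(-8602)) + (68 + 69/404)/(2*(69/404))) + 1027 = 1/(1/(44085*(-1/8602)) + (1/2)*(404/69)*(27541/404)) + 1027 = 1/(1/(-44085/8602) + 27541/138) + 1027 = 1/(-8602/44085 + 27541/138) + 1027 = 1/(134773101/675970) + 1027 = 675970/134773101 + 1027 = 138412650697/134773101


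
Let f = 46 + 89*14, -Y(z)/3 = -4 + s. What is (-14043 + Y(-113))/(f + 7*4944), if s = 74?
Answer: -14253/35900 ≈ -0.39702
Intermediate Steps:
Y(z) = -210 (Y(z) = -3*(-4 + 74) = -3*70 = -210)
f = 1292 (f = 46 + 1246 = 1292)
(-14043 + Y(-113))/(f + 7*4944) = (-14043 - 210)/(1292 + 7*4944) = -14253/(1292 + 34608) = -14253/35900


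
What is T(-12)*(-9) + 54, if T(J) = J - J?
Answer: 54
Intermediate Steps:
T(J) = 0
T(-12)*(-9) + 54 = 0*(-9) + 54 = 0 + 54 = 54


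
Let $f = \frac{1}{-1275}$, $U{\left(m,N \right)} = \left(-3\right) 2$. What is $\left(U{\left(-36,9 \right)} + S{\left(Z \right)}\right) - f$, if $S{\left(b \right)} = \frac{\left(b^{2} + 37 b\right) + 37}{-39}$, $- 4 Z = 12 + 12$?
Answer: $- \frac{36112}{16575} \approx -2.1787$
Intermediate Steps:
$U{\left(m,N \right)} = -6$
$Z = -6$ ($Z = - \frac{12 + 12}{4} = \left(- \frac{1}{4}\right) 24 = -6$)
$S{\left(b \right)} = - \frac{37}{39} - \frac{37 b}{39} - \frac{b^{2}}{39}$ ($S{\left(b \right)} = \left(37 + b^{2} + 37 b\right) \left(- \frac{1}{39}\right) = - \frac{37}{39} - \frac{37 b}{39} - \frac{b^{2}}{39}$)
$f = - \frac{1}{1275} \approx -0.00078431$
$\left(U{\left(-36,9 \right)} + S{\left(Z \right)}\right) - f = \left(-6 - \left(- \frac{185}{39} + \frac{12}{13}\right)\right) - - \frac{1}{1275} = \left(-6 - - \frac{149}{39}\right) + \frac{1}{1275} = \left(-6 + \frac{149}{39}\right) + \frac{1}{1275} = - \frac{85}{39} + \frac{1}{1275} = - \frac{36112}{16575}$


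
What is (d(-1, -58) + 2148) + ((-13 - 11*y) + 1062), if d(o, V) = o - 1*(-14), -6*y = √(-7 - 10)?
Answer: 3210 + 11*I*√17/6 ≈ 3210.0 + 7.559*I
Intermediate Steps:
y = -I*√17/6 (y = -√(-7 - 10)/6 = -I*√17/6 ≈ -0.68718*I)
d(o, V) = 14 + o (d(o, V) = o + 14 = 14 + o)
(d(-1, -58) + 2148) + ((-13 - 11*y) + 1062) = ((14 - 1) + 2148) + ((-13 - (-11)*I*√17/6) + 1062) = (13 + 2148) + ((-13 + 11*I*√17/6) + 1062) = 2161 + (1049 + 11*I*√17/6) = 3210 + 11*I*√17/6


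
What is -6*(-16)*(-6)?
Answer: -576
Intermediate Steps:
-6*(-16)*(-6) = 96*(-6) = -576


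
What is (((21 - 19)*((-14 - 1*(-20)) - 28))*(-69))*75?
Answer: 227700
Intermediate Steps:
(((21 - 19)*((-14 - 1*(-20)) - 28))*(-69))*75 = ((2*((-14 + 20) - 28))*(-69))*75 = ((2*(6 - 28))*(-69))*75 = ((2*(-22))*(-69))*75 = -44*(-69)*75 = 3036*75 = 227700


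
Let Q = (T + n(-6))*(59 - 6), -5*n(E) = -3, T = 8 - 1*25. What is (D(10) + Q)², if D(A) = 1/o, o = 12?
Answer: 2719309609/3600 ≈ 7.5536e+5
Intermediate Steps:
T = -17 (T = 8 - 25 = -17)
n(E) = ⅗ (n(E) = -⅕*(-3) = ⅗)
D(A) = 1/12
Q = -4346/5 (Q = (-17 + ⅗)*(59 - 6) = -82/5*53 = -4346/5 ≈ -869.20)
(D(10) + Q)² = (1/12 - 4346/5)² = (-52147/60)² = 2719309609/3600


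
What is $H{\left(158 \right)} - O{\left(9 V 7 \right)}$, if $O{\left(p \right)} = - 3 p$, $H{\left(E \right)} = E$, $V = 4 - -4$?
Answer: $1670$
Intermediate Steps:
$V = 8$ ($V = 4 + 4 = 8$)
$H{\left(158 \right)} - O{\left(9 V 7 \right)} = 158 - - 3 \cdot 9 \cdot 8 \cdot 7 = 158 - - 3 \cdot 72 \cdot 7 = 158 - \left(-3\right) 504 = 158 - -1512 = 158 + 1512 = 1670$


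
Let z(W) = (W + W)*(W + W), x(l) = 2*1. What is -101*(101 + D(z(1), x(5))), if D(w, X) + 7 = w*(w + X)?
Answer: -11918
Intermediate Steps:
x(l) = 2
z(W) = 4*W² (z(W) = (2*W)*(2*W) = 4*W²)
D(w, X) = -7 + w*(X + w) (D(w, X) = -7 + w*(w + X) = -7 + w*(X + w))
-101*(101 + D(z(1), x(5))) = -101*(101 + (-7 + (4*1²)² + 2*(4*1²))) = -101*(101 + (-7 + (4*1)² + 2*(4*1))) = -101*(101 + (-7 + 4² + 2*4)) = -101*(101 + (-7 + 16 + 8)) = -101*(101 + 17) = -101*118 = -11918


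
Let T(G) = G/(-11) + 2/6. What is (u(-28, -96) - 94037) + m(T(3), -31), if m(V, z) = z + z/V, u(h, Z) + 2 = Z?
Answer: -189355/2 ≈ -94678.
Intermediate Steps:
u(h, Z) = -2 + Z
T(G) = ⅓ - G/11 (T(G) = G*(-1/11) + 2*(⅙) = -G/11 + ⅓ = ⅓ - G/11)
(u(-28, -96) - 94037) + m(T(3), -31) = ((-2 - 96) - 94037) + (-31 - 31/(⅓ - 1/11*3)) = (-98 - 94037) + (-31 - 31/(⅓ - 3/11)) = -94135 + (-31 - 31/2/33) = -94135 + (-31 - 31*33/2) = -94135 + (-31 - 1023/2) = -94135 - 1085/2 = -189355/2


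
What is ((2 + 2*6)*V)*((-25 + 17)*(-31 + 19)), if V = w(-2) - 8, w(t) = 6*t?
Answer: -26880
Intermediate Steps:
V = -20 (V = 6*(-2) - 8 = -12 - 8 = -20)
((2 + 2*6)*V)*((-25 + 17)*(-31 + 19)) = ((2 + 2*6)*(-20))*((-25 + 17)*(-31 + 19)) = ((2 + 12)*(-20))*(-8*(-12)) = (14*(-20))*96 = -280*96 = -26880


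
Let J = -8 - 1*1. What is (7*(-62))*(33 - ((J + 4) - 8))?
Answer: -19964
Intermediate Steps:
J = -9 (J = -8 - 1 = -9)
(7*(-62))*(33 - ((J + 4) - 8)) = (7*(-62))*(33 - ((-9 + 4) - 8)) = -434*(33 - (-5 - 8)) = -434*(33 - 1*(-13)) = -434*(33 + 13) = -434*46 = -19964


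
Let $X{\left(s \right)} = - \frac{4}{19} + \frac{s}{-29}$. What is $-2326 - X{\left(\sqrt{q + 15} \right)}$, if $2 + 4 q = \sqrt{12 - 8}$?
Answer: $- \frac{44190}{19} + \frac{\sqrt{15}}{29} \approx -2325.7$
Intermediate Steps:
$q = 0$ ($q = - \frac{1}{2} + \frac{\sqrt{12 - 8}}{4} = - \frac{1}{2} + \frac{\sqrt{4}}{4} = - \frac{1}{2} + \frac{1}{4} \cdot 2 = - \frac{1}{2} + \frac{1}{2} = 0$)
$X{\left(s \right)} = - \frac{4}{19} - \frac{s}{29}$ ($X{\left(s \right)} = \left(-4\right) \frac{1}{19} + s \left(- \frac{1}{29}\right) = - \frac{4}{19} - \frac{s}{29}$)
$-2326 - X{\left(\sqrt{q + 15} \right)} = -2326 - \left(- \frac{4}{19} - \frac{\sqrt{0 + 15}}{29}\right) = -2326 - \left(- \frac{4}{19} - \frac{\sqrt{15}}{29}\right) = -2326 + \left(\frac{4}{19} + \frac{\sqrt{15}}{29}\right) = - \frac{44190}{19} + \frac{\sqrt{15}}{29}$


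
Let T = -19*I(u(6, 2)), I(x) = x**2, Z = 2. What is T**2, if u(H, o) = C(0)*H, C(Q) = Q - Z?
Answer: 7485696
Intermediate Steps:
C(Q) = -2 + Q (C(Q) = Q - 1*2 = Q - 2 = -2 + Q)
u(H, o) = -2*H (u(H, o) = (-2 + 0)*H = -2*H)
T = -2736 (T = -19*(-2*6)**2 = -19*(-12)**2 = -19*144 = -2736)
T**2 = (-2736)**2 = 7485696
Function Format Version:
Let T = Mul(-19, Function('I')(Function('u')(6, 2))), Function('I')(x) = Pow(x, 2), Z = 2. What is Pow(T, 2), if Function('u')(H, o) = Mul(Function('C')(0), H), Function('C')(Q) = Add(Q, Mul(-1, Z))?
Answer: 7485696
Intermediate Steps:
Function('C')(Q) = Add(-2, Q) (Function('C')(Q) = Add(Q, Mul(-1, 2)) = Add(Q, -2) = Add(-2, Q))
Function('u')(H, o) = Mul(-2, H) (Function('u')(H, o) = Mul(Add(-2, 0), H) = Mul(-2, H))
T = -2736 (T = Mul(-19, Pow(Mul(-2, 6), 2)) = Mul(-19, Pow(-12, 2)) = Mul(-19, 144) = -2736)
Pow(T, 2) = Pow(-2736, 2) = 7485696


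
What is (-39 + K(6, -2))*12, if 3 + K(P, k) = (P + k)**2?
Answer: -312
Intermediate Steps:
K(P, k) = -3 + (P + k)**2
(-39 + K(6, -2))*12 = (-39 + (-3 + (6 - 2)**2))*12 = (-39 + (-3 + 4**2))*12 = (-39 + (-3 + 16))*12 = (-39 + 13)*12 = -26*12 = -312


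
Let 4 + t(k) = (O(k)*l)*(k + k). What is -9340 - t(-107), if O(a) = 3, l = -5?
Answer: -12546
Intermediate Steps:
t(k) = -4 - 30*k (t(k) = -4 + (3*(-5))*(k + k) = -4 - 30*k)
-9340 - t(-107) = -9340 - (-4 - 30*(-107)) = -9340 - (-4 + 3210) = -9340 - 1*3206 = -9340 - 3206 = -12546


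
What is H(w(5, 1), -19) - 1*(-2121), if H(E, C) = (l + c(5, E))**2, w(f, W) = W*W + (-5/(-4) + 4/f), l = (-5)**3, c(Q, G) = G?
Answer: 6797121/400 ≈ 16993.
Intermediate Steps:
l = -125
w(f, W) = 5/4 + W**2 + 4/f (w(f, W) = W**2 + (-5*(-1/4) + 4/f) = W**2 + (5/4 + 4/f) = 5/4 + W**2 + 4/f)
H(E, C) = (-125 + E)**2
H(w(5, 1), -19) - 1*(-2121) = (-125 + (5/4 + 1**2 + 4/5))**2 - 1*(-2121) = (-125 + (5/4 + 1 + 4*(1/5)))**2 + 2121 = (-125 + (5/4 + 1 + 4/5))**2 + 2121 = (-125 + 61/20)**2 + 2121 = (-2439/20)**2 + 2121 = 5948721/400 + 2121 = 6797121/400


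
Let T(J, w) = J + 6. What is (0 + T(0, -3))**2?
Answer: 36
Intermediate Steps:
T(J, w) = 6 + J
(0 + T(0, -3))**2 = (0 + (6 + 0))**2 = (0 + 6)**2 = 6**2 = 36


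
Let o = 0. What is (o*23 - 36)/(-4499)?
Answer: 36/4499 ≈ 0.0080018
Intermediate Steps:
(o*23 - 36)/(-4499) = (0*23 - 36)/(-4499) = (0 - 36)*(-1/4499) = -36*(-1/4499) = 36/4499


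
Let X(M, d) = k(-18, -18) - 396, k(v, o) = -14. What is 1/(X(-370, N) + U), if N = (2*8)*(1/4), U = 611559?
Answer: 1/611149 ≈ 1.6363e-6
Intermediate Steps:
N = 4 (N = 16*(1*(¼)) = 16*(¼) = 4)
X(M, d) = -410 (X(M, d) = -14 - 396 = -410)
1/(X(-370, N) + U) = 1/(-410 + 611559) = 1/611149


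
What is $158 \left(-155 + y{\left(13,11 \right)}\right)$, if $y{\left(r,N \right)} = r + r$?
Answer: $-20382$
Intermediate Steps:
$y{\left(r,N \right)} = 2 r$
$158 \left(-155 + y{\left(13,11 \right)}\right) = 158 \left(-155 + 2 \cdot 13\right) = 158 \left(-155 + 26\right) = 158 \left(-129\right) = -20382$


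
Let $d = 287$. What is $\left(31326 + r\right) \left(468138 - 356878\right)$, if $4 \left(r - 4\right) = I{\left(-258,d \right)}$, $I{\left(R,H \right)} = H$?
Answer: $3493758705$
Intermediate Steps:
$r = \frac{303}{4}$ ($r = 4 + \frac{1}{4} \cdot 287 = 4 + \frac{287}{4} = \frac{303}{4} \approx 75.75$)
$\left(31326 + r\right) \left(468138 - 356878\right) = \left(31326 + \frac{303}{4}\right) \left(468138 - 356878\right) = \frac{125607}{4} \cdot 111260 = 3493758705$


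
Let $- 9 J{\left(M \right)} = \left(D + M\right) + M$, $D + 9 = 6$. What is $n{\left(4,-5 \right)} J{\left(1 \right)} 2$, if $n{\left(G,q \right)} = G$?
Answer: $\frac{8}{9} \approx 0.88889$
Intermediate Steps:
$D = -3$ ($D = -9 + 6 = -3$)
$J{\left(M \right)} = \frac{1}{3} - \frac{2 M}{9}$ ($J{\left(M \right)} = - \frac{\left(-3 + M\right) + M}{9} = - \frac{-3 + 2 M}{9} = \frac{1}{3} - \frac{2 M}{9}$)
$n{\left(4,-5 \right)} J{\left(1 \right)} 2 = 4 \left(\frac{1}{3} - \frac{2}{9}\right) 2 = 4 \cdot \frac{1}{9} \cdot 2 = \frac{4}{9} \cdot 2 = \frac{8}{9}$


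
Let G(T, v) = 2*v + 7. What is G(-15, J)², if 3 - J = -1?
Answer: 225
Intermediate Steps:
J = 4 (J = 3 - 1*(-1) = 3 + 1 = 4)
G(T, v) = 7 + 2*v
G(-15, J)² = (7 + 2*4)² = (7 + 8)² = 15² = 225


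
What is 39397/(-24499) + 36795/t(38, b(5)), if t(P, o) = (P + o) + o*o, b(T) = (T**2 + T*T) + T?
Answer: 778600859/76387882 ≈ 10.193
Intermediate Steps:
b(T) = T + 2*T**2 (b(T) = (T**2 + T**2) + T = 2*T**2 + T = T + 2*T**2)
t(P, o) = P + o + o**2 (t(P, o) = (P + o) + o**2 = P + o + o**2)
39397/(-24499) + 36795/t(38, b(5)) = 39397/(-24499) + 36795/(38 + 5*(1 + 2*5) + (5*(1 + 2*5))**2) = 39397*(-1/24499) + 36795/(38 + 5*(1 + 10) + (5*(1 + 10))**2) = -39397/24499 + 36795/(38 + 5*11 + (5*11)**2) = -39397/24499 + 36795/(38 + 55 + 55**2) = -39397/24499 + 36795/(38 + 55 + 3025) = -39397/24499 + 36795/3118 = 778600859/76387882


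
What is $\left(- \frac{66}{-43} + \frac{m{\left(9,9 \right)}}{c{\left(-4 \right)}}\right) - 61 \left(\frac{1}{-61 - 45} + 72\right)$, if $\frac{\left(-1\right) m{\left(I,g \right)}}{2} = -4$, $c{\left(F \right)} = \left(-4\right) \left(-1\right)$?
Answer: $- \frac{20000001}{4558} \approx -4387.9$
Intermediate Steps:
$c{\left(F \right)} = 4$
$m{\left(I,g \right)} = 8$ ($m{\left(I,g \right)} = \left(-2\right) \left(-4\right) = 8$)
$\left(- \frac{66}{-43} + \frac{m{\left(9,9 \right)}}{c{\left(-4 \right)}}\right) - 61 \left(\frac{1}{-61 - 45} + 72\right) = \left(- \frac{66}{-43} + \frac{8}{4}\right) - 61 \left(\frac{1}{-61 - 45} + 72\right) = \left(\left(-66\right) \left(- \frac{1}{43}\right) + 8 \cdot \frac{1}{4}\right) - 61 \left(\frac{1}{-106} + 72\right) = \left(\frac{66}{43} + 2\right) - 61 \left(- \frac{1}{106} + 72\right) = \frac{152}{43} - \frac{465491}{106} = - \frac{20000001}{4558}$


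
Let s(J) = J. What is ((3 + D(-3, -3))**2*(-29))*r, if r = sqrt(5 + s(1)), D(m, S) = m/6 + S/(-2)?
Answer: -464*sqrt(6) ≈ -1136.6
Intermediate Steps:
D(m, S) = -S/2 + m/6 (D(m, S) = m*(1/6) + S*(-1/2) = m/6 - S/2 = -S/2 + m/6)
r = sqrt(6) (r = sqrt(5 + 1) = sqrt(6) ≈ 2.4495)
((3 + D(-3, -3))**2*(-29))*r = ((3 + (-1/2*(-3) + (1/6)*(-3)))**2*(-29))*sqrt(6) = ((3 + (3/2 - 1/2))**2*(-29))*sqrt(6) = ((3 + 1)**2*(-29))*sqrt(6) = (4**2*(-29))*sqrt(6) = (16*(-29))*sqrt(6) = -464*sqrt(6)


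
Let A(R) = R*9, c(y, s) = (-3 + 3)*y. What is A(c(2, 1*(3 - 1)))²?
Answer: 0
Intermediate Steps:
c(y, s) = 0 (c(y, s) = 0*y = 0)
A(R) = 9*R
A(c(2, 1*(3 - 1)))² = (9*0)² = 0² = 0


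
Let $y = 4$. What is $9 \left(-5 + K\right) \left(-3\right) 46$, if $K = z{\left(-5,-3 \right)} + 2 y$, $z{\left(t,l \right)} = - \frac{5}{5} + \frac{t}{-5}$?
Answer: $-3726$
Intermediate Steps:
$z{\left(t,l \right)} = -1 - \frac{t}{5}$ ($z{\left(t,l \right)} = \left(-5\right) \frac{1}{5} + t \left(- \frac{1}{5}\right) = -1 - \frac{t}{5}$)
$K = 8$ ($K = \left(-1 - -1\right) + 2 \cdot 4 = \left(-1 + 1\right) + 8 = 0 + 8 = 8$)
$9 \left(-5 + K\right) \left(-3\right) 46 = 9 \left(-5 + 8\right) \left(-3\right) 46 = 9 \cdot 3 \left(-3\right) 46 = 9 \left(-9\right) 46 = \left(-81\right) 46 = -3726$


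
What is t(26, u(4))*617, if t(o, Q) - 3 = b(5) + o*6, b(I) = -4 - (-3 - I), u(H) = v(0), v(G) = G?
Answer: 100571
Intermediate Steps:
u(H) = 0
b(I) = -1 + I (b(I) = -4 + (3 + I) = -1 + I)
t(o, Q) = 7 + 6*o (t(o, Q) = 3 + ((-1 + 5) + o*6) = 3 + (4 + 6*o) = 7 + 6*o)
t(26, u(4))*617 = (7 + 6*26)*617 = (7 + 156)*617 = 163*617 = 100571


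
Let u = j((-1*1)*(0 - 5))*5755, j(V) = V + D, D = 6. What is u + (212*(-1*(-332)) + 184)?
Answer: 133873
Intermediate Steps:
j(V) = 6 + V (j(V) = V + 6 = 6 + V)
u = 63305 (u = (6 + (-1*1)*(0 - 5))*5755 = (6 - 1*(-5))*5755 = (6 + 5)*5755 = 11*5755 = 63305)
u + (212*(-1*(-332)) + 184) = 63305 + (212*(-1*(-332)) + 184) = 63305 + (212*332 + 184) = 63305 + (70384 + 184) = 63305 + 70568 = 133873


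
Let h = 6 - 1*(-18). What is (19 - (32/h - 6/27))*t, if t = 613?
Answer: 98693/9 ≈ 10966.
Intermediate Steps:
h = 24 (h = 6 + 18 = 24)
(19 - (32/h - 6/27))*t = (19 - (32/24 - 6/27))*613 = (19 - (32*(1/24) - 6*1/27))*613 = (19 - (4/3 - 2/9))*613 = (19 - 1*10/9)*613 = (19 - 10/9)*613 = (161/9)*613 = 98693/9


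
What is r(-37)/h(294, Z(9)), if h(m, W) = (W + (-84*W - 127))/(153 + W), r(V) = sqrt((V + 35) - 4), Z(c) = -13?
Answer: 5*I*sqrt(6)/34 ≈ 0.36022*I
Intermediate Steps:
r(V) = sqrt(31 + V) (r(V) = sqrt((35 + V) - 4) = sqrt(31 + V))
h(m, W) = (-127 - 83*W)/(153 + W) (h(m, W) = (W + (-127 - 84*W))/(153 + W) = (-127 - 83*W)/(153 + W))
r(-37)/h(294, Z(9)) = sqrt(31 - 37)/(((-127 - 83*(-13))/(153 - 13))) = sqrt(-6)/(((-127 + 1079)/140)) = (I*sqrt(6))/(((1/140)*952)) = (I*sqrt(6))/(34/5) = (I*sqrt(6))*(5/34) = 5*I*sqrt(6)/34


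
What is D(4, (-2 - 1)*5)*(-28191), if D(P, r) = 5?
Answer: -140955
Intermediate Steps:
D(4, (-2 - 1)*5)*(-28191) = 5*(-28191) = -140955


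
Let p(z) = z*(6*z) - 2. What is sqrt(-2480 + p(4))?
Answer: I*sqrt(2386) ≈ 48.847*I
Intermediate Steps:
p(z) = -2 + 6*z**2 (p(z) = 6*z**2 - 2 = -2 + 6*z**2)
sqrt(-2480 + p(4)) = sqrt(-2480 + (-2 + 6*4**2)) = sqrt(-2480 + (-2 + 6*16)) = sqrt(-2480 + (-2 + 96)) = sqrt(-2480 + 94) = sqrt(-2386) = I*sqrt(2386)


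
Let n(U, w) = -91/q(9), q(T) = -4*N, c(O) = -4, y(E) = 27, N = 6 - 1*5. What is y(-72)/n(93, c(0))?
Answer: 108/91 ≈ 1.1868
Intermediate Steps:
N = 1 (N = 6 - 5 = 1)
q(T) = -4 (q(T) = -4*1 = -4)
n(U, w) = 91/4 (n(U, w) = -91/(-4) = -91*(-¼) = 91/4)
y(-72)/n(93, c(0)) = 27/(91/4) = 27*(4/91) = 108/91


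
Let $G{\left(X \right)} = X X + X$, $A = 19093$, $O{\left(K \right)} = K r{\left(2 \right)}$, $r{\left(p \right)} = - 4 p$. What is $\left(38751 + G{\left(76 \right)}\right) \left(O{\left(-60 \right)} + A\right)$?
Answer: $873014519$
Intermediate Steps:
$O{\left(K \right)} = - 8 K$ ($O{\left(K \right)} = K \left(\left(-4\right) 2\right) = K \left(-8\right) = - 8 K$)
$G{\left(X \right)} = X + X^{2}$ ($G{\left(X \right)} = X^{2} + X = X + X^{2}$)
$\left(38751 + G{\left(76 \right)}\right) \left(O{\left(-60 \right)} + A\right) = \left(38751 + 76 \left(1 + 76\right)\right) \left(\left(-8\right) \left(-60\right) + 19093\right) = \left(38751 + 76 \cdot 77\right) \left(480 + 19093\right) = \left(38751 + 5852\right) 19573 = 44603 \cdot 19573 = 873014519$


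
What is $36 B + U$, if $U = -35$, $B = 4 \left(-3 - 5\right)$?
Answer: $-1187$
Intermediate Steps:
$B = -32$ ($B = 4 \left(-8\right) = -32$)
$36 B + U = 36 \left(-32\right) - 35 = -1152 - 35 = -1187$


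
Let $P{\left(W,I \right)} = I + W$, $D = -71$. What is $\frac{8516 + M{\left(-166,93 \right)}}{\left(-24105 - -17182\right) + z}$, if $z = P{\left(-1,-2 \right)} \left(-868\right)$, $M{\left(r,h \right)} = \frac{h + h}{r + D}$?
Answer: $- \frac{672702}{341201} \approx -1.9716$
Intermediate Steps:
$M{\left(r,h \right)} = \frac{2 h}{-71 + r}$ ($M{\left(r,h \right)} = \frac{h + h}{r - 71} = \frac{2 h}{-71 + r}$)
$z = 2604$ ($z = \left(-2 - 1\right) \left(-868\right) = \left(-3\right) \left(-868\right) = 2604$)
$\frac{8516 + M{\left(-166,93 \right)}}{\left(-24105 - -17182\right) + z} = \frac{8516 + 2 \cdot 93 \frac{1}{-71 - 166}}{\left(-24105 - -17182\right) + 2604} = \frac{8516 + 2 \cdot 93 \frac{1}{-237}}{\left(-24105 + 17182\right) + 2604} = \frac{8516 + 2 \cdot 93 \left(- \frac{1}{237}\right)}{-6923 + 2604} = \frac{8516 - \frac{62}{79}}{-4319} = \frac{672702}{79} \left(- \frac{1}{4319}\right) = - \frac{672702}{341201}$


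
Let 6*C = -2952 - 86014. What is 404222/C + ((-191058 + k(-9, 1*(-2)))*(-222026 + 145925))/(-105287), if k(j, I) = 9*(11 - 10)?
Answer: -646866902356509/4683481621 ≈ -1.3812e+5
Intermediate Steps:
C = -44483/3 (C = (-2952 - 86014)/6 = (1/6)*(-88966) = -44483/3 ≈ -14828.)
k(j, I) = 9 (k(j, I) = 9*1 = 9)
404222/C + ((-191058 + k(-9, 1*(-2)))*(-222026 + 145925))/(-105287) = 404222/(-44483/3) + ((-191058 + 9)*(-222026 + 145925))/(-105287) = 404222*(-3/44483) - 191049*(-76101)*(-1/105287) = -1212666/44483 + 14539019949*(-1/105287) = -1212666/44483 - 14539019949/105287 = -646866902356509/4683481621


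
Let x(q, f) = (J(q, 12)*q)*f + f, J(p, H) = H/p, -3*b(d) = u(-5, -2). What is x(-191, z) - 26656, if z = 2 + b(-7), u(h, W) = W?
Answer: -79864/3 ≈ -26621.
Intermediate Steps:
b(d) = ⅔ (b(d) = -⅓*(-2) = ⅔)
z = 8/3 (z = 2 + ⅔ = 8/3 ≈ 2.6667)
x(q, f) = 13*f (x(q, f) = ((12/q)*q)*f + f = 12*f + f = 13*f)
x(-191, z) - 26656 = 13*(8/3) - 26656 = 104/3 - 26656 = -79864/3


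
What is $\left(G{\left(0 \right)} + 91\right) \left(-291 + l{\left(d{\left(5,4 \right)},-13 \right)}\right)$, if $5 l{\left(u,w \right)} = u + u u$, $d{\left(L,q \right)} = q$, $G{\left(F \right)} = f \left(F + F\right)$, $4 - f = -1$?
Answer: $-26117$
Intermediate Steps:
$f = 5$ ($f = 4 - -1 = 4 + 1 = 5$)
$G{\left(F \right)} = 10 F$ ($G{\left(F \right)} = 5 \left(F + F\right) = 5 \cdot 2 F = 10 F$)
$l{\left(u,w \right)} = \frac{u}{5} + \frac{u^{2}}{5}$ ($l{\left(u,w \right)} = \frac{u + u u}{5} = \frac{u + u^{2}}{5} = \frac{u}{5} + \frac{u^{2}}{5}$)
$\left(G{\left(0 \right)} + 91\right) \left(-291 + l{\left(d{\left(5,4 \right)},-13 \right)}\right) = \left(10 \cdot 0 + 91\right) \left(-291 + \frac{1}{5} \cdot 4 \left(1 + 4\right)\right) = \left(0 + 91\right) \left(-291 + \frac{1}{5} \cdot 4 \cdot 5\right) = 91 \left(-291 + 4\right) = 91 \left(-287\right) = -26117$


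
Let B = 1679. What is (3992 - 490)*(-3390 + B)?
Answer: -5991922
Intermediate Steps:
(3992 - 490)*(-3390 + B) = (3992 - 490)*(-3390 + 1679) = 3502*(-1711) = -5991922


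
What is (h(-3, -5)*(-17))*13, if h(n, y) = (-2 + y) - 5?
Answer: 2652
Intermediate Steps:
h(n, y) = -7 + y
(h(-3, -5)*(-17))*13 = ((-7 - 5)*(-17))*13 = -12*(-17)*13 = 204*13 = 2652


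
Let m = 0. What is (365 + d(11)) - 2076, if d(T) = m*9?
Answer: -1711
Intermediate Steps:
d(T) = 0 (d(T) = 0*9 = 0)
(365 + d(11)) - 2076 = (365 + 0) - 2076 = 365 - 2076 = -1711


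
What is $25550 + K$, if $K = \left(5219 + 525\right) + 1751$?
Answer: $33045$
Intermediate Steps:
$K = 7495$ ($K = 5744 + 1751 = 7495$)
$25550 + K = 25550 + 7495 = 33045$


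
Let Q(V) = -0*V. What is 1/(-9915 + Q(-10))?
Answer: -1/9915 ≈ -0.00010086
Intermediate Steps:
Q(V) = 0 (Q(V) = -1*0 = 0)
1/(-9915 + Q(-10)) = 1/(-9915 + 0) = 1/(-9915) = -1/9915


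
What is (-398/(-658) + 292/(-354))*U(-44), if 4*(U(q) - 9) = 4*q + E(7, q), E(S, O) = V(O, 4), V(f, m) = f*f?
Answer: -5752139/58233 ≈ -98.778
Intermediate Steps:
V(f, m) = f²
E(S, O) = O²
U(q) = 9 + q + q²/4 (U(q) = 9 + (4*q + q²)/4 = 9 + (q² + 4*q)/4 = 9 + (q + q²/4) = 9 + q + q²/4)
(-398/(-658) + 292/(-354))*U(-44) = (-398/(-658) + 292/(-354))*(9 - 44 + (¼)*(-44)²) = (-398*(-1/658) + 292*(-1/354))*(9 - 44 + (¼)*1936) = (199/329 - 146/177)*(9 - 44 + 484) = -12811/58233*449 = -5752139/58233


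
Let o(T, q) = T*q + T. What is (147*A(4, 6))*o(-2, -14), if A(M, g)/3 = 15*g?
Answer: 1031940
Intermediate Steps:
A(M, g) = 45*g (A(M, g) = 3*(15*g) = 45*g)
o(T, q) = T + T*q
(147*A(4, 6))*o(-2, -14) = (147*(45*6))*(-2*(1 - 14)) = (147*270)*(-2*(-13)) = 39690*26 = 1031940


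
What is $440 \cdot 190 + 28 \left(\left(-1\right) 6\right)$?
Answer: $83432$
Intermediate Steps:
$440 \cdot 190 + 28 \left(\left(-1\right) 6\right) = 83600 + 28 \left(-6\right) = 83600 - 168 = 83432$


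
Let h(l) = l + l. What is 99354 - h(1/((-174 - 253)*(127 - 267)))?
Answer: 2969691059/29890 ≈ 99354.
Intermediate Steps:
h(l) = 2*l
99354 - h(1/((-174 - 253)*(127 - 267))) = 99354 - 2/((-174 - 253)*(127 - 267)) = 99354 - 2/((-427*(-140))) = 99354 - 2/59780 = 99354 - 1*1/29890 = 99354 - 1/29890 = 2969691059/29890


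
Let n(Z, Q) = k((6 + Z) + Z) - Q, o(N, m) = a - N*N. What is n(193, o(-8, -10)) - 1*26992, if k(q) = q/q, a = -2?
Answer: -26925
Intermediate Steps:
o(N, m) = -2 - N² (o(N, m) = -2 - N*N = -2 - N²)
k(q) = 1
n(Z, Q) = 1 - Q
n(193, o(-8, -10)) - 1*26992 = (1 - (-2 - 1*(-8)²)) - 1*26992 = (1 - (-2 - 1*64)) - 26992 = (1 - (-2 - 64)) - 26992 = (1 - 1*(-66)) - 26992 = (1 + 66) - 26992 = 67 - 26992 = -26925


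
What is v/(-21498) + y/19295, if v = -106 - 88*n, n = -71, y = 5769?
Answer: 2756036/207401955 ≈ 0.013288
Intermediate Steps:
v = 6142 (v = -106 - 88*(-71) = -106 + 6248 = 6142)
v/(-21498) + y/19295 = 6142/(-21498) + 5769/19295 = 6142*(-1/21498) + 5769*(1/19295) = -3071/10749 + 5769/19295 = 2756036/207401955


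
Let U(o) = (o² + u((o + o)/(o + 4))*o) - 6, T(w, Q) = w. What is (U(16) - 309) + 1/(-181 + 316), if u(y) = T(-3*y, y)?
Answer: -18332/135 ≈ -135.79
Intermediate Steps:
u(y) = -3*y
U(o) = -6 + o² - 6*o²/(4 + o) (U(o) = (o² + (-3*(o + o)/(o + 4))*o) - 6 = (o² + (-3*2*o/(4 + o))*o) - 6 = (o² + (-6*o/(4 + o))*o) - 6 = (o² - 6*o²/(4 + o)) - 6 = -6 + o² - 6*o²/(4 + o))
(U(16) - 309) + 1/(-181 + 316) = ((-6*16² + (-6 + 16²)*(4 + 16))/(4 + 16) - 309) + 1/(-181 + 316) = ((-6*256 + (-6 + 256)*20)/20 - 309) + 1/135 = ((-1536 + 250*20)/20 - 309) + 1/135 = ((-1536 + 5000)/20 - 309) + 1/135 = ((1/20)*3464 - 309) + 1/135 = (866/5 - 309) + 1/135 = -679/5 + 1/135 = -18332/135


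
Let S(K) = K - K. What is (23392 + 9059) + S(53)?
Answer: 32451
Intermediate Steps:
S(K) = 0
(23392 + 9059) + S(53) = (23392 + 9059) + 0 = 32451 + 0 = 32451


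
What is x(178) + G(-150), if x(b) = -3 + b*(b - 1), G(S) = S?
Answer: 31353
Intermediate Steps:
x(b) = -3 + b*(-1 + b)
x(178) + G(-150) = (-3 + 178² - 1*178) - 150 = (-3 + 31684 - 178) - 150 = 31503 - 150 = 31353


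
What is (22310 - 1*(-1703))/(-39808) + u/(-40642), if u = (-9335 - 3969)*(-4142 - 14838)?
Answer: -5026445415853/808938368 ≈ -6213.6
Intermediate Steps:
u = 252509920 (u = -13304*(-18980) = 252509920)
(22310 - 1*(-1703))/(-39808) + u/(-40642) = (22310 - 1*(-1703))/(-39808) + 252509920/(-40642) = (22310 + 1703)*(-1/39808) + 252509920*(-1/40642) = 24013*(-1/39808) - 126254960/20321 = -24013/39808 - 126254960/20321 = -5026445415853/808938368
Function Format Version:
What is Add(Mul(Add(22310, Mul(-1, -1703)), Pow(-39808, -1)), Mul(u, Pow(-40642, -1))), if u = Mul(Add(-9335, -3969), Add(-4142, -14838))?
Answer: Rational(-5026445415853, 808938368) ≈ -6213.6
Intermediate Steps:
u = 252509920 (u = Mul(-13304, -18980) = 252509920)
Add(Mul(Add(22310, Mul(-1, -1703)), Pow(-39808, -1)), Mul(u, Pow(-40642, -1))) = Add(Mul(Add(22310, Mul(-1, -1703)), Pow(-39808, -1)), Mul(252509920, Pow(-40642, -1))) = Add(Mul(Add(22310, 1703), Rational(-1, 39808)), Mul(252509920, Rational(-1, 40642))) = Add(Mul(24013, Rational(-1, 39808)), Rational(-126254960, 20321)) = Add(Rational(-24013, 39808), Rational(-126254960, 20321)) = Rational(-5026445415853, 808938368)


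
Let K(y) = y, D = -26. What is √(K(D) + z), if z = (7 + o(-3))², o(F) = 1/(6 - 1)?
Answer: √646/5 ≈ 5.0833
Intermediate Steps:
o(F) = ⅕ (o(F) = 1/5 = ⅕)
z = 1296/25 (z = (7 + ⅕)² = (36/5)² = 1296/25 ≈ 51.840)
√(K(D) + z) = √(-26 + 1296/25) = √(646/25) = √646/5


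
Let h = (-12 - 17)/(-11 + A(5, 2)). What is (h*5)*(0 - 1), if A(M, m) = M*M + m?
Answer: 145/16 ≈ 9.0625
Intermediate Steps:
A(M, m) = m + M² (A(M, m) = M² + m = m + M²)
h = -29/16 (h = (-12 - 17)/(-11 + (2 + 5²)) = -29/(-11 + (2 + 25)) = -29/(-11 + 27) = -29/16 ≈ -1.8125)
(h*5)*(0 - 1) = (-29/16*5)*(0 - 1) = -145/16*(-1) = 145/16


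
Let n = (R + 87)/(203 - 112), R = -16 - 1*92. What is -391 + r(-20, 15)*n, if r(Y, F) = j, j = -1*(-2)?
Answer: -5089/13 ≈ -391.46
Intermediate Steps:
j = 2
r(Y, F) = 2
R = -108 (R = -16 - 92 = -108)
n = -3/13 (n = (-108 + 87)/(203 - 112) = -21/91 = -21*1/91 = -3/13 ≈ -0.23077)
-391 + r(-20, 15)*n = -391 + 2*(-3/13) = -391 - 6/13 = -5089/13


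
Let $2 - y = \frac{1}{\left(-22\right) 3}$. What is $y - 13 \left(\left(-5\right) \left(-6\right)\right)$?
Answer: $- \frac{25607}{66} \approx -387.98$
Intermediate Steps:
$y = \frac{133}{66}$ ($y = 2 - \frac{1}{\left(-22\right) 3} = 2 - \frac{1}{-66} = 2 - - \frac{1}{66} = 2 + \frac{1}{66} = \frac{133}{66} \approx 2.0152$)
$y - 13 \left(\left(-5\right) \left(-6\right)\right) = \frac{133}{66} - 13 \left(\left(-5\right) \left(-6\right)\right) = \frac{133}{66} - 390 = - \frac{25607}{66}$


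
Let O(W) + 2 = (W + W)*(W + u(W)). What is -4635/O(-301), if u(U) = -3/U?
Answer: -1545/60398 ≈ -0.025580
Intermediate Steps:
O(W) = -2 + 2*W*(W - 3/W) (O(W) = -2 + (W + W)*(W - 3/W) = -2 + (2*W)*(W - 3/W) = -2 + 2*W*(W - 3/W))
-4635/O(-301) = -4635/(-8 + 2*(-301)**2) = -4635/(-8 + 2*90601) = -4635/(-8 + 181202) = -4635/181194 = -4635*1/181194 = -1545/60398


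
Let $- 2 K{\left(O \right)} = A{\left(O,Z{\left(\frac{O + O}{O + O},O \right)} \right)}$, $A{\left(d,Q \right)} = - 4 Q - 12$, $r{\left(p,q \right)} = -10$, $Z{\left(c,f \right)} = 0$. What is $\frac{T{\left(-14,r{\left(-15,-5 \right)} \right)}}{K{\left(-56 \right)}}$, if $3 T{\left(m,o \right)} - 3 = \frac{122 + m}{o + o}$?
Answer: $- \frac{2}{15} \approx -0.13333$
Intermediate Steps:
$A{\left(d,Q \right)} = -12 - 4 Q$
$K{\left(O \right)} = 6$ ($K{\left(O \right)} = - \frac{-12 - 0}{2} = - \frac{-12 + 0}{2} = \left(- \frac{1}{2}\right) \left(-12\right) = 6$)
$T{\left(m,o \right)} = 1 + \frac{122 + m}{6 o}$ ($T{\left(m,o \right)} = 1 + \frac{\left(122 + m\right) \frac{1}{o + o}}{3} = 1 + \frac{\left(122 + m\right) \frac{1}{2 o}}{3} = 1 + \frac{\frac{1}{2} \frac{1}{o} \left(122 + m\right)}{3} = 1 + \frac{122 + m}{6 o}$)
$\frac{T{\left(-14,r{\left(-15,-5 \right)} \right)}}{K{\left(-56 \right)}} = \frac{\frac{1}{6} \frac{1}{-10} \left(122 - 14 + 6 \left(-10\right)\right)}{6} = \frac{1}{6} \left(- \frac{1}{10}\right) \left(122 - 14 - 60\right) \frac{1}{6} = \frac{1}{6} \left(- \frac{1}{10}\right) 48 \cdot \frac{1}{6} = \left(- \frac{4}{5}\right) \frac{1}{6} = - \frac{2}{15}$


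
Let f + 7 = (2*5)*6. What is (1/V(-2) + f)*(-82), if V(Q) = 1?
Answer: -4428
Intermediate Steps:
f = 53 (f = -7 + (2*5)*6 = -7 + 10*6 = -7 + 60 = 53)
(1/V(-2) + f)*(-82) = (1/1 + 53)*(-82) = (1 + 53)*(-82) = 54*(-82) = -4428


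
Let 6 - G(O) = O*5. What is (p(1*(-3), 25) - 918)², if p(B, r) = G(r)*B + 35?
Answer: 276676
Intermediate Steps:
G(O) = 6 - 5*O (G(O) = 6 - O*5 = 6 - 5*O)
p(B, r) = 35 + B*(6 - 5*r) (p(B, r) = (6 - 5*r)*B + 35 = B*(6 - 5*r) + 35 = 35 + B*(6 - 5*r))
(p(1*(-3), 25) - 918)² = ((35 - 1*(-3)*(-6 + 5*25)) - 918)² = ((35 - 1*(-3)*(-6 + 125)) - 918)² = ((35 - 1*(-3)*119) - 918)² = ((35 + 357) - 918)² = (392 - 918)² = (-526)² = 276676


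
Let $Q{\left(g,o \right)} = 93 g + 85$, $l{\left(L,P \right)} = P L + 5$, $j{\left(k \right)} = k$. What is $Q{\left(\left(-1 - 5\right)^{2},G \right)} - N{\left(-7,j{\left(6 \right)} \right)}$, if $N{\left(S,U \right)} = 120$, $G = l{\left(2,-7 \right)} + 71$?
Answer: $3313$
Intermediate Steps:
$l{\left(L,P \right)} = 5 + L P$ ($l{\left(L,P \right)} = L P + 5 = 5 + L P$)
$G = 62$ ($G = \left(5 + 2 \left(-7\right)\right) + 71 = \left(5 - 14\right) + 71 = -9 + 71 = 62$)
$Q{\left(g,o \right)} = 85 + 93 g$
$Q{\left(\left(-1 - 5\right)^{2},G \right)} - N{\left(-7,j{\left(6 \right)} \right)} = \left(85 + 93 \left(-1 - 5\right)^{2}\right) - 120 = \left(85 + 93 \left(-6\right)^{2}\right) - 120 = \left(85 + 93 \cdot 36\right) - 120 = \left(85 + 3348\right) - 120 = 3433 - 120 = 3313$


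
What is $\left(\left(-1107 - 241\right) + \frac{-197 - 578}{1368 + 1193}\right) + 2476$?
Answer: $\frac{2888033}{2561} \approx 1127.7$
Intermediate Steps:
$\left(\left(-1107 - 241\right) + \frac{-197 - 578}{1368 + 1193}\right) + 2476 = \left(\left(-1107 - 241\right) - \frac{775}{2561}\right) + 2476 = \left(-1348 - \frac{775}{2561}\right) + 2476 = - \frac{3453003}{2561} + 2476 = \frac{2888033}{2561}$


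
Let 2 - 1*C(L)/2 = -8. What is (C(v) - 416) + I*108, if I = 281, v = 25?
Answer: 29952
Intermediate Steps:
C(L) = 20 (C(L) = 4 - 2*(-8) = 4 + 16 = 20)
(C(v) - 416) + I*108 = (20 - 416) + 281*108 = -396 + 30348 = 29952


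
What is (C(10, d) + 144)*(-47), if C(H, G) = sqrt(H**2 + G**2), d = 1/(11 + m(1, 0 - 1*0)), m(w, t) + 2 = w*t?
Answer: -6768 - 47*sqrt(8101)/9 ≈ -7238.0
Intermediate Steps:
m(w, t) = -2 + t*w (m(w, t) = -2 + w*t = -2 + t*w)
d = 1/9 (d = 1/(11 + (-2 + (0 - 1*0)*1)) = 1/(11 + (-2 + (0 + 0)*1)) = 1/(11 + (-2 + 0*1)) = 1/(11 + (-2 + 0)) = 1/(11 - 2) = 1/9 ≈ 0.11111)
C(H, G) = sqrt(G**2 + H**2)
(C(10, d) + 144)*(-47) = (sqrt((1/9)**2 + 10**2) + 144)*(-47) = (sqrt(1/81 + 100) + 144)*(-47) = (sqrt(8101/81) + 144)*(-47) = (sqrt(8101)/9 + 144)*(-47) = (144 + sqrt(8101)/9)*(-47) = -6768 - 47*sqrt(8101)/9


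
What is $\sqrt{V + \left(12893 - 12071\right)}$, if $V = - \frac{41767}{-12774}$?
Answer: $\frac{\sqrt{134663444130}}{12774} \approx 28.728$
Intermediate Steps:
$V = \frac{41767}{12774}$ ($V = \left(-41767\right) \left(- \frac{1}{12774}\right) = \frac{41767}{12774} \approx 3.2697$)
$\sqrt{V + \left(12893 - 12071\right)} = \sqrt{\frac{41767}{12774} + \left(12893 - 12071\right)} = \sqrt{\frac{41767}{12774} + 822} = \sqrt{\frac{10541995}{12774}} = \frac{\sqrt{134663444130}}{12774}$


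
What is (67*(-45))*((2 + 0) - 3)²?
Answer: -3015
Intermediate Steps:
(67*(-45))*((2 + 0) - 3)² = -3015*(2 - 3)² = -3015*(-1)² = -3015*1 = -3015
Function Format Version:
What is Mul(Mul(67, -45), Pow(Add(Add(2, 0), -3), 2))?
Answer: -3015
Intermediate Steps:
Mul(Mul(67, -45), Pow(Add(Add(2, 0), -3), 2)) = Mul(-3015, Pow(Add(2, -3), 2)) = Mul(-3015, Pow(-1, 2)) = Mul(-3015, 1) = -3015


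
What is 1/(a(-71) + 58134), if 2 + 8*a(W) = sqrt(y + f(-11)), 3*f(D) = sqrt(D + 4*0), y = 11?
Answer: 24/(1395210 + sqrt(3)*sqrt(33 + I*sqrt(11))) ≈ 1.7202e-5 - 6.1567e-12*I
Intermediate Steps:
f(D) = sqrt(D)/3 (f(D) = sqrt(D + 4*0)/3 = sqrt(D + 0)/3 = sqrt(D)/3)
a(W) = -1/4 + sqrt(11 + I*sqrt(11)/3)/8 (a(W) = -1/4 + sqrt(11 + sqrt(-11)/3)/8 = -1/4 + sqrt(11 + (I*sqrt(11))/3)/8 = -1/4 + sqrt(11 + I*sqrt(11)/3)/8)
1/(a(-71) + 58134) = 1/((-1/4 + sqrt(99 + 3*I*sqrt(11))/24) + 58134) = 1/(232535/4 + sqrt(99 + 3*I*sqrt(11))/24)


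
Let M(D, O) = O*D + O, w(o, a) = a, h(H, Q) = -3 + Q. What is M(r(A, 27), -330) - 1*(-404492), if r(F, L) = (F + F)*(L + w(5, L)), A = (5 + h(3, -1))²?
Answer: 368522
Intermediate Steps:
A = 1 (A = (5 + (-3 - 1))² = (5 - 4)² = 1² = 1)
r(F, L) = 4*F*L (r(F, L) = (F + F)*(L + L) = (2*F)*(2*L) = 4*F*L)
M(D, O) = O + D*O (M(D, O) = D*O + O = O + D*O)
M(r(A, 27), -330) - 1*(-404492) = -330*(1 + 4*1*27) - 1*(-404492) = -330*(1 + 108) + 404492 = -330*109 + 404492 = -35970 + 404492 = 368522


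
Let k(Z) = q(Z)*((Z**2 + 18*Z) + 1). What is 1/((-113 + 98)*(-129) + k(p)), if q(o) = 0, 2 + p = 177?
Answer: 1/1935 ≈ 0.00051680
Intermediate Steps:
p = 175 (p = -2 + 177 = 175)
k(Z) = 0 (k(Z) = 0*((Z**2 + 18*Z) + 1) = 0*(1 + Z**2 + 18*Z) = 0)
1/((-113 + 98)*(-129) + k(p)) = 1/((-113 + 98)*(-129) + 0) = 1/(-15*(-129) + 0) = 1/(1935 + 0) = 1/1935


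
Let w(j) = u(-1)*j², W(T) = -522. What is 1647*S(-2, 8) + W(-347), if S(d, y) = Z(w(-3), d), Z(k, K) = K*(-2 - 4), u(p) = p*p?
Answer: 19242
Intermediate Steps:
u(p) = p²
w(j) = j² (w(j) = (-1)²*j² = 1*j² = j²)
Z(k, K) = -6*K (Z(k, K) = K*(-6) = -6*K)
S(d, y) = -6*d
1647*S(-2, 8) + W(-347) = 1647*(-6*(-2)) - 522 = 1647*12 - 522 = 19764 - 522 = 19242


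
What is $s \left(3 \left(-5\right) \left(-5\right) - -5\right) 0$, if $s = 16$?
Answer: $0$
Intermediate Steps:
$s \left(3 \left(-5\right) \left(-5\right) - -5\right) 0 = 16 \left(3 \left(-5\right) \left(-5\right) - -5\right) 0 = 16 \left(\left(-15\right) \left(-5\right) + 5\right) 0 = 16 \left(75 + 5\right) 0 = 16 \cdot 80 \cdot 0 = 1280 \cdot 0 = 0$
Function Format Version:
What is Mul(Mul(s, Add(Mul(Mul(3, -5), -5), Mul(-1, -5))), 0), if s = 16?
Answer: 0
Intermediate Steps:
Mul(Mul(s, Add(Mul(Mul(3, -5), -5), Mul(-1, -5))), 0) = Mul(Mul(16, Add(Mul(Mul(3, -5), -5), Mul(-1, -5))), 0) = Mul(Mul(16, Add(Mul(-15, -5), 5)), 0) = Mul(Mul(16, Add(75, 5)), 0) = Mul(Mul(16, 80), 0) = Mul(1280, 0) = 0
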